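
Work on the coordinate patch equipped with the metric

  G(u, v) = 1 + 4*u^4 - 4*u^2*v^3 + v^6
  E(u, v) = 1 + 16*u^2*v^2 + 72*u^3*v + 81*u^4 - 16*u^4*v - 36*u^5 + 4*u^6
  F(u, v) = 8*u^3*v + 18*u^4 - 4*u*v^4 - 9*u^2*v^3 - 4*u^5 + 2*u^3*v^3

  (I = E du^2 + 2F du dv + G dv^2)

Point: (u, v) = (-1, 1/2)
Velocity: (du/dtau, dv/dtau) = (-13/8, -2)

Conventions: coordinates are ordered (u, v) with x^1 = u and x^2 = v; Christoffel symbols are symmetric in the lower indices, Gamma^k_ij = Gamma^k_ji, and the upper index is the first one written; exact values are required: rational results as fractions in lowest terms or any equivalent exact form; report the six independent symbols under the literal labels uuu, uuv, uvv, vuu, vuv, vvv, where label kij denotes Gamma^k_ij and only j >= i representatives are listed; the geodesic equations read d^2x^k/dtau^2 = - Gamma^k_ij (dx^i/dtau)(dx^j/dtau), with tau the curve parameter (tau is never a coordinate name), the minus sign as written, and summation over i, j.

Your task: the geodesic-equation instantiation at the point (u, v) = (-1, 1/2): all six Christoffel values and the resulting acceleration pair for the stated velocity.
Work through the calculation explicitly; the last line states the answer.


E = 82, F = 135/8, G = 289/64 at the point
E_u = -396, E_v = -72, F_u = -309/4, F_v = -57/4, G_u = -15, G_v = -45/16
EG - F^2 = 5473/64;  g^inv = (64/5473) * [[289/64, -135/8], [-135/8, 82]]
first-kind symbols [ij,l] = (1/2)(d_i g_jl + d_j g_il - d_l g_ij): [uu,u] = E_u/2 = -198, [uu,v] = F_u - E_v/2 = -165/4, [uv,u] = E_v/2 = -36, [uv,v] = G_u/2 = -15/2, [vv,u] = F_v - G_u/2 = -27/4, [vv,v] = G_v/2 = -45/32
Gamma^u_ij = (G*[ij,u] - F*[ij,v])/(EG - F^2), Gamma^v_ij = (E*[ij,v] - F*[ij,u])/(EG - F^2)
Gamma_uuu = -12672/5473, Gamma_uuv = -2304/5473, Gamma_uvv = -432/5473, Gamma_vuu = -2640/5473, Gamma_vuv = -480/5473, Gamma_vvv = -90/5473
d^2u/dtau^2 = -(Gamma_uuu*(-13/8)^2 + 2*Gamma_uuv*(-13/8)*(-2) + Gamma_uvv*(-2)^2) = 50166/5473
d^2v/dtau^2 = -(Gamma_vuu*(-13/8)^2 + 2*Gamma_vuv*(-13/8)*(-2) + Gamma_vvv*(-2)^2) = 41805/21892

Answer: Gamma_uuu = -12672/5473, Gamma_uuv = -2304/5473, Gamma_uvv = -432/5473, Gamma_vuu = -2640/5473, Gamma_vuv = -480/5473, Gamma_vvv = -90/5473; accelerations (d^2u/dtau^2, d^2v/dtau^2) = (50166/5473, 41805/21892)


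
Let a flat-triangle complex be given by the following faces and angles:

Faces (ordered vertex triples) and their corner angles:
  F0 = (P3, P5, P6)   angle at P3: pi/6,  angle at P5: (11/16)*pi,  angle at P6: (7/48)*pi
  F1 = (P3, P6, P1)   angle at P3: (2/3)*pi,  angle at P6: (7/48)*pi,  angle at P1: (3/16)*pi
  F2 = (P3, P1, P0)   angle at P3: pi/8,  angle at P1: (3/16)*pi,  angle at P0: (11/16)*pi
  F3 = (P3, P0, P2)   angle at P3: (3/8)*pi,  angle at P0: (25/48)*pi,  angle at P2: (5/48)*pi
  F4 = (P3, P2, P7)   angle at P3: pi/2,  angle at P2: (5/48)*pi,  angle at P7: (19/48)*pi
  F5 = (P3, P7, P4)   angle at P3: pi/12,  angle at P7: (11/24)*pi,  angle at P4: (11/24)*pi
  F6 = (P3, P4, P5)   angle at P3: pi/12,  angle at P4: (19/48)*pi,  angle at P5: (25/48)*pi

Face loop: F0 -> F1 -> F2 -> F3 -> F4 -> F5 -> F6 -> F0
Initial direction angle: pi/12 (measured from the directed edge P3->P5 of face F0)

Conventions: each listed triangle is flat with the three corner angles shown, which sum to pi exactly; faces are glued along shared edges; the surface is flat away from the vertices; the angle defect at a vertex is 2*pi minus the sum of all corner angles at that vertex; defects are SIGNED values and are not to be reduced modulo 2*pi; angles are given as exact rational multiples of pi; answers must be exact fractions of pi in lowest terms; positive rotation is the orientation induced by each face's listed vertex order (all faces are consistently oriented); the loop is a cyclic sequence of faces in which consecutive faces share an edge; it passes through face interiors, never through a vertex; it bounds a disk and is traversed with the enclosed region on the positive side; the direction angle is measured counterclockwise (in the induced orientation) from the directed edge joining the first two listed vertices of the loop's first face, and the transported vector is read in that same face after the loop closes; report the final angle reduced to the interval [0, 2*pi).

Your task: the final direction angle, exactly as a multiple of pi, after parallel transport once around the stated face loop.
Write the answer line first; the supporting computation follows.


Answer: final direction angle = pi/12

enclosed vertex P3: corner angles sum to 2*pi, defect = 2*pi - 2*pi = 0
adding the enclosed defects to the starting angle (mod 2*pi, induced orientation) gives the holonomy
final angle = pi/12 + 0 = pi/12 (mod 2*pi)


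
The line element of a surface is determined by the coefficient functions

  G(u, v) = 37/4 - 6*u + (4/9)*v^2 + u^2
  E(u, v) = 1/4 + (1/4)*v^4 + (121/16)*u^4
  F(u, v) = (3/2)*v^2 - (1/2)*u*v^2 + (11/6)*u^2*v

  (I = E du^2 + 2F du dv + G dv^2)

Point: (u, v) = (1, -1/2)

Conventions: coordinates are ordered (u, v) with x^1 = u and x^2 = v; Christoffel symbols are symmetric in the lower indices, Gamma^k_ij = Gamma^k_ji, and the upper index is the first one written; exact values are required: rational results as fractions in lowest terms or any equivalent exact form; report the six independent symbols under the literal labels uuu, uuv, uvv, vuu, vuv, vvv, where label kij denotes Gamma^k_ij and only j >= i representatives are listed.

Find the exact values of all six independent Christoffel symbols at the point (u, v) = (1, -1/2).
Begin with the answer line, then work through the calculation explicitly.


Answer: Gamma_uuu = 149064/77633, Gamma_uuv = -3700/77633, Gamma_uvv = 28128/77633, Gamma_vuu = -43845/310532, Gamma_vuv = -36168/77633, Gamma_vvv = 344/77633

E = 501/64, F = -2/3, G = 157/36 at the point
E_u = 121/4, E_v = -1/8, F_u = -47/24, F_v = 5/6, G_u = -4, G_v = -4/9
EG - F^2 = 77633/2304;  g^inv = (2304/77633) * [[157/36, 2/3], [2/3, 501/64]]
first-kind symbols [ij,l] = (1/2)(d_i g_jl + d_j g_il - d_l g_ij): [uu,u] = E_u/2 = 121/8, [uu,v] = F_u - E_v/2 = -91/48, [uv,u] = E_v/2 = -1/16, [uv,v] = G_u/2 = -2, [vv,u] = F_v - G_u/2 = 17/6, [vv,v] = G_v/2 = -2/9
Gamma^u_ij = (G*[ij,u] - F*[ij,v])/(EG - F^2), Gamma^v_ij = (E*[ij,v] - F*[ij,u])/(EG - F^2)


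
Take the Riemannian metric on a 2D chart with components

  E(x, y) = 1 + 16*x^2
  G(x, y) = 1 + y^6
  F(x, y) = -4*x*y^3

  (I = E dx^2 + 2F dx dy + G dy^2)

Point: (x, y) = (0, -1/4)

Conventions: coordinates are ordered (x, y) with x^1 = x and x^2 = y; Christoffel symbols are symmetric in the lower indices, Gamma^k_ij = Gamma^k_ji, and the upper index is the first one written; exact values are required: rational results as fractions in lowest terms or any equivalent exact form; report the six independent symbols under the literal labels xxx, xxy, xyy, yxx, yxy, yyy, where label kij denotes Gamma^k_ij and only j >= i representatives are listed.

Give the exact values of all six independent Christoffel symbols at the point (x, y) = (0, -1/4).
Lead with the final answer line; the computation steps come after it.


Answer: Gamma_xxx = 0, Gamma_xxy = 0, Gamma_xyy = 0, Gamma_yxx = 256/4097, Gamma_yxy = 0, Gamma_yyy = -12/4097

E = 1, F = 0, G = 4097/4096 at the point
E_x = 0, E_y = 0, F_x = 1/16, F_y = 0, G_x = 0, G_y = -3/512
EG - F^2 = 4097/4096;  g^inv = (4096/4097) * [[4097/4096, 0], [0, 1]]
first-kind symbols [ij,l] = (1/2)(d_i g_jl + d_j g_il - d_l g_ij): [xx,x] = E_x/2 = 0, [xx,y] = F_x - E_y/2 = 1/16, [xy,x] = E_y/2 = 0, [xy,y] = G_x/2 = 0, [yy,x] = F_y - G_x/2 = 0, [yy,y] = G_y/2 = -3/1024
Gamma^x_ij = (G*[ij,x] - F*[ij,y])/(EG - F^2), Gamma^y_ij = (E*[ij,y] - F*[ij,x])/(EG - F^2)


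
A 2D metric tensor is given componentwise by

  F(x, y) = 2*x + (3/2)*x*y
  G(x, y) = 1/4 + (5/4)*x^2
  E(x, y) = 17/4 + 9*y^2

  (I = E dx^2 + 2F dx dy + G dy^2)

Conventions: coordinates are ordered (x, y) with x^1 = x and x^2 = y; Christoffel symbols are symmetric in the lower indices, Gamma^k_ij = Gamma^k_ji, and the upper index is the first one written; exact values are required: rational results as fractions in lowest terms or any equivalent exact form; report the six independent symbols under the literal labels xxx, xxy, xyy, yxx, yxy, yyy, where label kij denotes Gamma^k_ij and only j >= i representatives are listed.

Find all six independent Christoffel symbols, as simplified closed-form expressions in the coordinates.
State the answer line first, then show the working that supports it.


Answer: Gamma_xxx = (180*x*y^2 + 192*x*y - 64*x)/(144*x^2*y^2 - 96*x^2*y + 21*x^2 + 36*y^2 + 17), Gamma_xxy = (150*x^2*y - 40*x^2 + 36*y)/(144*x^2*y^2 - 96*x^2*y + 21*x^2 + 36*y^2 + 17), Gamma_xyy = (5*x^3 + x)/(144*x^2*y^2 - 96*x^2*y + 21*x^2 + 36*y^2 + 17), Gamma_yxx = (-1080*y^3 + 288*y^2 - 510*y + 136)/(144*x^2*y^2 - 96*x^2*y + 21*x^2 + 36*y^2 + 17), Gamma_yxy = (-36*x*y^2 - 288*x*y + 85*x)/(144*x^2*y^2 - 96*x^2*y + 21*x^2 + 36*y^2 + 17), Gamma_yyy = (-6*x^2*y - 8*x^2)/(144*x^2*y^2 - 96*x^2*y + 21*x^2 + 36*y^2 + 17)

E = 17/4 + 9*y^2; F = 2*x + (3/2)*x*y; G = 1/4 + (5/4)*x^2
Gamma^k_ij = (1/2) g^{kl} (d_i g_jl + d_j g_il - d_l g_ij), with g^inv = (1/(EG-F^2)) [[G, -F], [-F, E]]
first partials: E_x = 0, E_y = 18*y, F_x = 2 + (3/2)*y, F_y = (3/2)*x, G_x = (5/2)*x, G_y = 0
D = EG - F^2 = 17/16 + (9/4)*y^2 + (21/16)*x^2 - 6*x^2*y + 9*x^2*y^2
expanded: Gamma^x_xx = (G E_x - 2F F_x + F E_y)/(2D), Gamma^x_xy = (G E_y - F G_x)/(2D), Gamma^x_yy = (2G F_y - G G_x - F G_y)/(2D), Gamma^y_xx = (2E F_x - E E_y - F E_x)/(2D), Gamma^y_xy = (E G_x - F E_y)/(2D), Gamma^y_yy = (E G_y - 2F F_y + F G_x)/(2D); substitute and cancel common factors


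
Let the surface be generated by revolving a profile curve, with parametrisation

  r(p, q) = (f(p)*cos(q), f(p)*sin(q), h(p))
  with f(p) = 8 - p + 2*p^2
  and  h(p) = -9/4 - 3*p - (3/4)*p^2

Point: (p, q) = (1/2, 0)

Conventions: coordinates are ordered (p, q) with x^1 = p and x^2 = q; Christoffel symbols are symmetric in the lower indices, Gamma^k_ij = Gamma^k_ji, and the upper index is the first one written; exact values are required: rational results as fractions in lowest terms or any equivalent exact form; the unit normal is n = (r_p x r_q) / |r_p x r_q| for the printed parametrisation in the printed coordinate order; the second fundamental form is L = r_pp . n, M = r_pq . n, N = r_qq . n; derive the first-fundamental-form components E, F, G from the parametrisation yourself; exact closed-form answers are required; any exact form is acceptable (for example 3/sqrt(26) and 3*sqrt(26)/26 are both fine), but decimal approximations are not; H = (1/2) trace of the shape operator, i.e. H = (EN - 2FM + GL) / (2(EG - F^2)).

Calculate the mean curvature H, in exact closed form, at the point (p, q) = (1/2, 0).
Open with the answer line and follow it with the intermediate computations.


Answer: H = 3297*sqrt(241)/929296

f = 8, f' = 1, f'' = 4, h' = -15/4, h'' = -3/2
E = 241/16, F = 0, G = 64; answer radicand W^2 = 241/16
unnormalised second-form numerators: l = 27/2, m = 0, n = -30; L = l/sqrt(241/16), and similarly M = m/sqrt(W^2), N = n/sqrt(W^2)
H = (E*n - 2*F*m + G*l) / (2*(EG - F^2)*sqrt(W^2)); E*n - 2*F*m + G*l = 3297/8, EG - F^2 = 964, so H = (3297/15424)/sqrt(241/16)


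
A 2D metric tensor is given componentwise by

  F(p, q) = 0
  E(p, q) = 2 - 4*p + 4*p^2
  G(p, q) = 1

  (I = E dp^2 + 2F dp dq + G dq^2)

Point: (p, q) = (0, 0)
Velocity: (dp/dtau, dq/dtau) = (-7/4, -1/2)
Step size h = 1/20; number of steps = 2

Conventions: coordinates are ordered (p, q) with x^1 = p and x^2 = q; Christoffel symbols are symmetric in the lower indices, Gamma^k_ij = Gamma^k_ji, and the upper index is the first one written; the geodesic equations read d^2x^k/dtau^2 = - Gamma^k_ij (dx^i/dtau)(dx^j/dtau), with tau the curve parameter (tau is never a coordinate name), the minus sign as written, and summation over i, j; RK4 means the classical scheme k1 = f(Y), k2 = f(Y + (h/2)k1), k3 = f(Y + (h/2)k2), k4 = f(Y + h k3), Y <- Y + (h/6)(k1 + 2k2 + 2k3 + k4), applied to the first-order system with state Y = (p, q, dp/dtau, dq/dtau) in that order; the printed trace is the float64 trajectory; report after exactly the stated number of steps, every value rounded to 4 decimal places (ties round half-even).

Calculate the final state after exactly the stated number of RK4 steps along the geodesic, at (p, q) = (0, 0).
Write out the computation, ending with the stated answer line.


f(Y) = (dp/dtau, dq/dtau, -Gamma^p_ij Y'^i Y'^j, -Gamma^q_ij Y'^i Y'^j) with the Gammas evaluated at the stage position; h = 0.050000; intermediate values shown to 6 dp
step 0: p = 0.0000, q = 0.0000, dp/dtau = -1.7500, dq/dtau = -0.5000
step 1:
  k1: at (p, q) = (0.000000, 0.000000), (dp/dtau, dq/dtau) = (-1.750000, -0.500000); Gamma_ppp = -1.000000, Gamma_ppq = 0.000000, Gamma_pqq = 0.000000, Gamma_qpp = 0.000000, Gamma_qpq = 0.000000, Gamma_qqq = 0.000000; k1 = (-1.750000, -0.500000, 3.062500, 0.000000)
  k2: at (p, q) = (-0.043750, -0.012500), (dp/dtau, dq/dtau) = (-1.673437, -0.500000); Gamma_ppp = -0.996492, Gamma_ppq = 0.000000, Gamma_pqq = 0.000000, Gamma_qpp = 0.000000, Gamma_qpq = 0.000000, Gamma_qqq = 0.000000; k2 = (-1.673437, -0.500000, 2.790570, 0.000000)
  k3: at (p, q) = (-0.041836, -0.012500), (dp/dtau, dq/dtau) = (-1.680236, -0.500000); Gamma_ppp = -0.996780, Gamma_ppq = 0.000000, Gamma_pqq = 0.000000, Gamma_qpp = 0.000000, Gamma_qpq = 0.000000, Gamma_qqq = 0.000000; k3 = (-1.680236, -0.500000, 2.814102, 0.000000)
  k4: at (p, q) = (-0.084012, -0.025000), (dp/dtau, dq/dtau) = (-1.609295, -0.500000); Gamma_ppp = -0.988059, Gamma_ppq = 0.000000, Gamma_pqq = 0.000000, Gamma_qpp = 0.000000, Gamma_qpq = 0.000000, Gamma_qqq = 0.000000; k4 = (-1.609295, -0.500000, 2.558905, 0.000000)
  Y <- Y + (h/6)(k1 + 2k2 + 2k3 + k4): p = -0.0839, q = -0.0250, dp/dtau = -1.6097, dq/dtau = -0.5000
step 2:
  k1: at (p, q) = (-0.083889, -0.025000), (dp/dtau, dq/dtau) = (-1.609744, -0.500000); Gamma_ppp = -0.988091, Gamma_ppq = 0.000000, Gamma_pqq = 0.000000, Gamma_qpp = 0.000000, Gamma_qpq = 0.000000, Gamma_qqq = 0.000000; k1 = (-1.609744, -0.500000, 2.560416, 0.000000)
  k2: at (p, q) = (-0.124132, -0.037500), (dp/dtau, dq/dtau) = (-1.545733, -0.500000); Gamma_ppp = -0.975906, Gamma_ppq = 0.000000, Gamma_pqq = 0.000000, Gamma_qpp = 0.000000, Gamma_qpq = 0.000000, Gamma_qqq = 0.000000; k2 = (-1.545733, -0.500000, 2.331725, 0.000000)
  k3: at (p, q) = (-0.122532, -0.037500), (dp/dtau, dq/dtau) = (-1.551451, -0.500000); Gamma_ppp = -0.976450, Gamma_ppq = 0.000000, Gamma_pqq = 0.000000, Gamma_qpp = 0.000000, Gamma_qpq = 0.000000, Gamma_qqq = 0.000000; k3 = (-1.551451, -0.500000, 2.350315, 0.000000)
  k4: at (p, q) = (-0.161461, -0.050000), (dp/dtau, dq/dtau) = (-1.492228, -0.500000); Gamma_ppp = -0.962082, Gamma_ppq = 0.000000, Gamma_pqq = 0.000000, Gamma_qpp = 0.000000, Gamma_qpq = 0.000000, Gamma_qqq = 0.000000; k4 = (-1.492228, -0.500000, 2.142311, 0.000000)
  Y <- Y + (h/6)(k1 + 2k2 + 2k3 + k4): p = -0.1614, q = -0.0500, dp/dtau = -1.4925, dq/dtau = -0.5000

Answer: p = -0.1614, q = -0.0500, dp/dtau = -1.4925, dq/dtau = -0.5000


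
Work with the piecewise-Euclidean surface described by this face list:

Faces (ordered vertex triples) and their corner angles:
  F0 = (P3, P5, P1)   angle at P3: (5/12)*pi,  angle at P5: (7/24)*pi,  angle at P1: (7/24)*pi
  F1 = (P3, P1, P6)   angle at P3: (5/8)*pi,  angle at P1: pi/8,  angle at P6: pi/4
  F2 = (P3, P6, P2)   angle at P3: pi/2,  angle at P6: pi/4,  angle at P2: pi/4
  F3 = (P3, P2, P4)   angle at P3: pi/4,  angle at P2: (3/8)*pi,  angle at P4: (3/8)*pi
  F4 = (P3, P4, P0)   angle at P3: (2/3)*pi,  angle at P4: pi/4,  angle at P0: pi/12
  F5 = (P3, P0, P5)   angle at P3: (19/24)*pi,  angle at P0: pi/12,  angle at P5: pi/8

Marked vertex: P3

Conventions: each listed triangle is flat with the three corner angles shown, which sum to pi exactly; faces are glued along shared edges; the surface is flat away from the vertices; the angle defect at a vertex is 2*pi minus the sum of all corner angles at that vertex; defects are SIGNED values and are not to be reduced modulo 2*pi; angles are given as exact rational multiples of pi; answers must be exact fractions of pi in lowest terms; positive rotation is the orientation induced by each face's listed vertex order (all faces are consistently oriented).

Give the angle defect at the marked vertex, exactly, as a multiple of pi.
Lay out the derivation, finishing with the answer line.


Sum of corner angles at P3: (13/4)*pi
defect = 2*pi - (13/4)*pi

Answer: defect(P3) = (-5/4)*pi


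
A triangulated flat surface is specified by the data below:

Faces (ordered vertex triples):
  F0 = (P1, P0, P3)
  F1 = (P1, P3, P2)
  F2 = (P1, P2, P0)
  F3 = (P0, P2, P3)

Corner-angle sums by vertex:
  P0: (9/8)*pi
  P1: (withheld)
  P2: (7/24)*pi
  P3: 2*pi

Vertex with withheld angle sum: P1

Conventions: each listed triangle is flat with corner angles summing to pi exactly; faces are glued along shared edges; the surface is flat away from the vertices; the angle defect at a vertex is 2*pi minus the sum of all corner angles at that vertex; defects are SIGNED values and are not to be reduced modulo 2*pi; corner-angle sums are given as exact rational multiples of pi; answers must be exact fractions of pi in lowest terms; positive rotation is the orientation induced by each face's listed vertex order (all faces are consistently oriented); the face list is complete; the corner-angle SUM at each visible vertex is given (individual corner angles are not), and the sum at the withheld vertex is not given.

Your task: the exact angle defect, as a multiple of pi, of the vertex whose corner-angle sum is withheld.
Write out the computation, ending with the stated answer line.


V = 4, E = 6, F = 4; chi = V - E + F = 2
Gauss-Bonnet: total defect = 2*pi*chi = 4*pi; visible defects sum to (31/12)*pi

Answer: defect(P1) = (17/12)*pi


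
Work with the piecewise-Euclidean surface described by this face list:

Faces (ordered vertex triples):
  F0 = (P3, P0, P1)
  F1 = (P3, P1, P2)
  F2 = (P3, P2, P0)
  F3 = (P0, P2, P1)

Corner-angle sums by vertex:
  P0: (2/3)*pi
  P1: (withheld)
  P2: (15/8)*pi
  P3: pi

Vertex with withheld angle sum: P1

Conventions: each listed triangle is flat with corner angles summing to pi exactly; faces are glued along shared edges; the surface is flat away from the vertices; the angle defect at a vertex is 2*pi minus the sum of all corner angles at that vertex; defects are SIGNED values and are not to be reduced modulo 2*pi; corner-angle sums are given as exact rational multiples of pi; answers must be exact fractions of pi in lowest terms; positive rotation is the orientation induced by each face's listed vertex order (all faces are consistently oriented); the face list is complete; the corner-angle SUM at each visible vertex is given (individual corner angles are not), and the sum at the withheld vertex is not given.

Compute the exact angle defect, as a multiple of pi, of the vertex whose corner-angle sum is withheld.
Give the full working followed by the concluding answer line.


V = 4, E = 6, F = 4; chi = V - E + F = 2
Gauss-Bonnet: total defect = 2*pi*chi = 4*pi; visible defects sum to (59/24)*pi

Answer: defect(P1) = (37/24)*pi


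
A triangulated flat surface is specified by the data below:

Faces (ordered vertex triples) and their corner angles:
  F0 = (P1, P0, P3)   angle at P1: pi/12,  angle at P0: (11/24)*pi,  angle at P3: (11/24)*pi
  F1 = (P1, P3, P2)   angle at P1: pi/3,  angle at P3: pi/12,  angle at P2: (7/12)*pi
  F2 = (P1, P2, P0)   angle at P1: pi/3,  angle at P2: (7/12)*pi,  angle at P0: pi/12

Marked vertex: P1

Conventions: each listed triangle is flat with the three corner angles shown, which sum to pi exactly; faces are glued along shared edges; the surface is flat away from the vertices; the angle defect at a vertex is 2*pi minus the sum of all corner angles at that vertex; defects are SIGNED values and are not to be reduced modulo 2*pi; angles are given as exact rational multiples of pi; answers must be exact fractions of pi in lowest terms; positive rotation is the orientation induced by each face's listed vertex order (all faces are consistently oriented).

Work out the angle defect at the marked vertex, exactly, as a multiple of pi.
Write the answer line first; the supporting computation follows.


Answer: defect(P1) = (5/4)*pi

Sum of corner angles at P1: (3/4)*pi
defect = 2*pi - (3/4)*pi


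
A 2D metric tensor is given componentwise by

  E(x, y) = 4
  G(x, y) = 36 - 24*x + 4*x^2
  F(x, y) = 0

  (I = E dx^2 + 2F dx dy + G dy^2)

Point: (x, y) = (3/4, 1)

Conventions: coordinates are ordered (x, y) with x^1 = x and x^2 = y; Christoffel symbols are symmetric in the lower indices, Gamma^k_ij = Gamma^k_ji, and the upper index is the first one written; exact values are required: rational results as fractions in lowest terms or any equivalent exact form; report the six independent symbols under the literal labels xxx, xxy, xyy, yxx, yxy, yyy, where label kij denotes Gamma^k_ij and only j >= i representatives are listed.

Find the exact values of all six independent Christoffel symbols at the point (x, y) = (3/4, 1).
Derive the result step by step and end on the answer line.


E = 4, F = 0, G = 81/4 at the point
E_x = 0, E_y = 0, F_x = 0, F_y = 0, G_x = -18, G_y = 0
EG - F^2 = 81;  g^inv = (1/81) * [[81/4, 0], [0, 4]]
first-kind symbols [ij,l] = (1/2)(d_i g_jl + d_j g_il - d_l g_ij): [xx,x] = E_x/2 = 0, [xx,y] = F_x - E_y/2 = 0, [xy,x] = E_y/2 = 0, [xy,y] = G_x/2 = -9, [yy,x] = F_y - G_x/2 = 9, [yy,y] = G_y/2 = 0
Gamma^x_ij = (G*[ij,x] - F*[ij,y])/(EG - F^2), Gamma^y_ij = (E*[ij,y] - F*[ij,x])/(EG - F^2)

Answer: Gamma_xxx = 0, Gamma_xxy = 0, Gamma_xyy = 9/4, Gamma_yxx = 0, Gamma_yxy = -4/9, Gamma_yyy = 0


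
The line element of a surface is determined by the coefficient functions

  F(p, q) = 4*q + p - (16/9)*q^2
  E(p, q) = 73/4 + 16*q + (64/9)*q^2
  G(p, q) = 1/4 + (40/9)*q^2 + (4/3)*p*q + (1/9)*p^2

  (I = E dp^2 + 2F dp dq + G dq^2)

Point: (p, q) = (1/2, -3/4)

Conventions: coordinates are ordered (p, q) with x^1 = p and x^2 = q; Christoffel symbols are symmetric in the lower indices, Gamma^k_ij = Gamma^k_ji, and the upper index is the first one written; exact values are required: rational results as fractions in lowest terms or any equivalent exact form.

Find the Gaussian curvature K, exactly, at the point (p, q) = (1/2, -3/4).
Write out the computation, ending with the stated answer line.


E = 41/4, F = -7/2, G = 41/18, EG - F^2 = 799/72 at the point
E_p = 0, E_q = 16/3, F_p = 1, F_q = 20/3, G_p = -8/9, G_q = -6
E_qq = 128/9, F_pq = 0, G_pp = 2/9
By Brioschi, K is (det M1 - det M2) divided by (EG - F^2) squared.
M1 = [[-E_qq/2 + F_pq - G_pp/2, E_p/2, F_p - E_q/2], [F_q - G_p/2, E, F], [G_q/2, F, G]] = [[-65/9, 0, -5/3], [64/9, 41/4, -7/2], [-3, -7/2, 41/18]]; det M1 = -58265/648
M2 = [[0, E_q/2, G_p/2], [E_q/2, E, F], [G_p/2, F, G]] = [[0, 8/3, -4/9], [8/3, 41/4, -7/2], [-4/9, -7/2, 41/18]]; det M2 = -268/27
det M1 - det M2 = -51833/648; K = -51833/648 / (799/72)^2 = -24392/37553

Answer: K = -24392/37553


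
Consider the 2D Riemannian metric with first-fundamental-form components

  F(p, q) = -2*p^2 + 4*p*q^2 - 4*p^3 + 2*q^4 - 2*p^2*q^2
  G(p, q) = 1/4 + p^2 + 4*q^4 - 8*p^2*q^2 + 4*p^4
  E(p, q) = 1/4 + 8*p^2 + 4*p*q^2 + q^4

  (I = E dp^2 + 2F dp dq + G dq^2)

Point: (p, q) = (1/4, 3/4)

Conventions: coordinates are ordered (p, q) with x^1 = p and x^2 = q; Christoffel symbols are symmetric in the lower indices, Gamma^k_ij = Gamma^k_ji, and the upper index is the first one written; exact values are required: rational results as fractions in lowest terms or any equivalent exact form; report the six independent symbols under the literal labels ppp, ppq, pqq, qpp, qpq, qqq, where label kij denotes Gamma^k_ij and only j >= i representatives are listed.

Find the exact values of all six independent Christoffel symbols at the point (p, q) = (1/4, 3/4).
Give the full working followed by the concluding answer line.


E = 417/256, F = 15/16, G = 21/16 at the point
E_p = 25/4, E_q = 51/16, F_p = -1/16, F_q = 75/16, G_p = -3/2, G_q = 6
EG - F^2 = 5157/4096;  g^inv = (4096/5157) * [[21/16, -15/16], [-15/16, 417/256]]
first-kind symbols [ij,l] = (1/2)(d_i g_jl + d_j g_il - d_l g_ij): [pp,p] = E_p/2 = 25/8, [pp,q] = F_p - E_q/2 = -53/32, [pq,p] = E_q/2 = 51/32, [pq,q] = G_p/2 = -3/4, [qq,p] = F_q - G_p/2 = 87/16, [qq,q] = G_q/2 = 3
Gamma^p_ij = (G*[ij,p] - F*[ij,q])/(EG - F^2), Gamma^q_ij = (E*[ij,q] - F*[ij,p])/(EG - F^2)

Answer: Gamma_ppp = 7720/1719, Gamma_ppq = 424/191, Gamma_pqq = 656/191, Gamma_qpp = -15367/3438, Gamma_qpq = -412/191, Gamma_qqq = -32/191


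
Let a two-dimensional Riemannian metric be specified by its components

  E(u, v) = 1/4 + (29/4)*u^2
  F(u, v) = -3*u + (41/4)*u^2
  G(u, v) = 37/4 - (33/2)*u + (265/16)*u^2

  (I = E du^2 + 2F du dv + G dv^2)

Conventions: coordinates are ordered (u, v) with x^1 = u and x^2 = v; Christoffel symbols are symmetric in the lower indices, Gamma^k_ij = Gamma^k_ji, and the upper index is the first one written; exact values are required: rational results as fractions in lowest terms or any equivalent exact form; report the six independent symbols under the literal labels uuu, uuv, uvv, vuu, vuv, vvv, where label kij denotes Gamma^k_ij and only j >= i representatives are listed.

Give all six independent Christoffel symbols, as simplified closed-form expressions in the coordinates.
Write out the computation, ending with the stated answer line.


E = 1/4 + (29/4)*u^2; F = -3*u + (41/4)*u^2; G = 37/4 - (33/2)*u + (265/16)*u^2
Gamma^k_ij = (1/2) g^{kl} (d_i g_jl + d_j g_il - d_l g_ij), with g^inv = (1/(EG-F^2)) [[G, -F], [-F, E]]
first partials: E_u = (29/2)*u, E_v = 0, F_u = -3 + (41/2)*u, F_v = 0, G_u = -33/2 + (265/8)*u, G_v = 0
D = EG - F^2 = 37/16 - (33/8)*u + (3981/64)*u^2 - (465/8)*u^3 + (961/64)*u^4
expanded: Gamma^u_uu = (G E_u - 2F F_u + F E_v)/(2D), Gamma^u_uv = (G E_v - F G_u)/(2D), Gamma^u_vv = (2G F_v - G G_u - F G_v)/(2D), Gamma^v_uu = (2E F_u - E E_v - F E_u)/(2D), Gamma^v_uv = (E G_u - F E_v)/(2D), Gamma^v_vv = (E G_v - 2F F_v + F G_u)/(2D); substitute and cancel common factors

Answer: Gamma_uuu = (-5763*u^3 - 1752*u^2 + 3716*u)/(961*u^4 - 3720*u^3 + 3981*u^2 - 264*u + 148), Gamma_uuv = (-10865*u^3 + 8592*u^2 - 1584*u)/(961*u^4 - 3720*u^3 + 3981*u^2 - 264*u + 148), Gamma_uvv = (-70225*u^3 + 104940*u^2 - 74068*u + 19536)/(3844*u^4 - 14880*u^3 + 15924*u^2 - 1056*u + 592), Gamma_vuu = (4756*u^3 + 328*u - 48)/(961*u^4 - 3720*u^3 + 3981*u^2 - 264*u + 148), Gamma_vuv = (7685*u^3 - 3828*u^2 + 265*u - 132)/(961*u^4 - 3720*u^3 + 3981*u^2 - 264*u + 148), Gamma_vvv = (10865*u^3 - 8592*u^2 + 1584*u)/(961*u^4 - 3720*u^3 + 3981*u^2 - 264*u + 148)


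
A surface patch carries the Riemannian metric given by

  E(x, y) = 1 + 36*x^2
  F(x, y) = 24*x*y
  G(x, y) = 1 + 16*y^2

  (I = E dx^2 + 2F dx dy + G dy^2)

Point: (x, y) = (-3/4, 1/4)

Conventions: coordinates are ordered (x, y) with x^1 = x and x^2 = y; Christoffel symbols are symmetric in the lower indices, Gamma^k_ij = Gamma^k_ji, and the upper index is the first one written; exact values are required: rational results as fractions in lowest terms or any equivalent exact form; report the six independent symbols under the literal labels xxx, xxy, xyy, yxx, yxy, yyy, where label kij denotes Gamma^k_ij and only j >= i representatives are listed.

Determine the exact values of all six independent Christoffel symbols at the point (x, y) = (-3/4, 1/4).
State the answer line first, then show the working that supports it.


Answer: Gamma_xxx = -108/89, Gamma_xxy = 0, Gamma_xyy = -72/89, Gamma_yxx = 24/89, Gamma_yxy = 0, Gamma_yyy = 16/89

E = 85/4, F = -9/2, G = 2 at the point
E_x = -54, E_y = 0, F_x = 6, F_y = -18, G_x = 0, G_y = 8
EG - F^2 = 89/4;  g^inv = (4/89) * [[2, 9/2], [9/2, 85/4]]
first-kind symbols [ij,l] = (1/2)(d_i g_jl + d_j g_il - d_l g_ij): [xx,x] = E_x/2 = -27, [xx,y] = F_x - E_y/2 = 6, [xy,x] = E_y/2 = 0, [xy,y] = G_x/2 = 0, [yy,x] = F_y - G_x/2 = -18, [yy,y] = G_y/2 = 4
Gamma^x_ij = (G*[ij,x] - F*[ij,y])/(EG - F^2), Gamma^y_ij = (E*[ij,y] - F*[ij,x])/(EG - F^2)


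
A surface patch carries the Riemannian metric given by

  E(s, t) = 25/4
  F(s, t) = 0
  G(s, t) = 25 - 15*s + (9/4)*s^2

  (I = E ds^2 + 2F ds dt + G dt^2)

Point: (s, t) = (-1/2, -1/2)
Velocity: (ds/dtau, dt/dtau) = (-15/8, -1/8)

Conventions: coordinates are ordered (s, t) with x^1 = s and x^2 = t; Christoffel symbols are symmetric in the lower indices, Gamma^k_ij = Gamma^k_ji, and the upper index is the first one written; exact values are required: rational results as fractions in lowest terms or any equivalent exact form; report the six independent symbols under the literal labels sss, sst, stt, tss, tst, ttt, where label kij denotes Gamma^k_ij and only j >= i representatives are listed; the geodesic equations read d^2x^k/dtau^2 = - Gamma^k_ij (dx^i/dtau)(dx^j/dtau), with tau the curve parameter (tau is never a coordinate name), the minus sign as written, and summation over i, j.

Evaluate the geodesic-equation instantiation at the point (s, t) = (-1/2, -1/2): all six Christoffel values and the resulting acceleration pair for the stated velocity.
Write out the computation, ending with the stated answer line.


E = 25/4, F = 0, G = 529/16 at the point
E_s = 0, E_t = 0, F_s = 0, F_t = 0, G_s = -69/4, G_t = 0
EG - F^2 = 13225/64;  g^inv = (64/13225) * [[529/16, 0], [0, 25/4]]
first-kind symbols [ij,l] = (1/2)(d_i g_jl + d_j g_il - d_l g_ij): [ss,s] = E_s/2 = 0, [ss,t] = F_s - E_t/2 = 0, [st,s] = E_t/2 = 0, [st,t] = G_s/2 = -69/8, [tt,s] = F_t - G_s/2 = 69/8, [tt,t] = G_t/2 = 0
Gamma^s_ij = (G*[ij,s] - F*[ij,t])/(EG - F^2), Gamma^t_ij = (E*[ij,t] - F*[ij,s])/(EG - F^2)
Gamma_sss = 0, Gamma_sst = 0, Gamma_stt = 69/50, Gamma_tss = 0, Gamma_tst = -6/23, Gamma_ttt = 0
d^2s/dtau^2 = -(Gamma_sss*(-15/8)^2 + 2*Gamma_sst*(-15/8)*(-1/8) + Gamma_stt*(-1/8)^2) = -69/3200
d^2t/dtau^2 = -(Gamma_tss*(-15/8)^2 + 2*Gamma_tst*(-15/8)*(-1/8) + Gamma_ttt*(-1/8)^2) = 45/368

Answer: Gamma_sss = 0, Gamma_sst = 0, Gamma_stt = 69/50, Gamma_tss = 0, Gamma_tst = -6/23, Gamma_ttt = 0; accelerations (d^2s/dtau^2, d^2t/dtau^2) = (-69/3200, 45/368)


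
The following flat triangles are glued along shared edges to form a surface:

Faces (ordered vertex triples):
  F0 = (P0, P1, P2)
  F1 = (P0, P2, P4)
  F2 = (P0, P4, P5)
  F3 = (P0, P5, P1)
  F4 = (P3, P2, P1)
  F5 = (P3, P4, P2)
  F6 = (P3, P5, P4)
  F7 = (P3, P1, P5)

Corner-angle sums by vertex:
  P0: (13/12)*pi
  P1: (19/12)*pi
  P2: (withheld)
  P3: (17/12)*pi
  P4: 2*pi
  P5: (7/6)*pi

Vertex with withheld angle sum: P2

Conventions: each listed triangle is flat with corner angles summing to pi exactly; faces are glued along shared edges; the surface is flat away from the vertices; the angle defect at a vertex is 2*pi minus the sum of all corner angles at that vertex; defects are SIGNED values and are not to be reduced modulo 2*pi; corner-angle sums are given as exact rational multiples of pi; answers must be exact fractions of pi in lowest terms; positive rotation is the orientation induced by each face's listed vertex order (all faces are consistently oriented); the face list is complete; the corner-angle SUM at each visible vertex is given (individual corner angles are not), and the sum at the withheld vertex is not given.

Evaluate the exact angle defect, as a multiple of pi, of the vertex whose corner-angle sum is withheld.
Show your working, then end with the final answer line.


V = 6, E = 12, F = 8; chi = V - E + F = 2
Gauss-Bonnet: total defect = 2*pi*chi = 4*pi; visible defects sum to (11/4)*pi

Answer: defect(P2) = (5/4)*pi


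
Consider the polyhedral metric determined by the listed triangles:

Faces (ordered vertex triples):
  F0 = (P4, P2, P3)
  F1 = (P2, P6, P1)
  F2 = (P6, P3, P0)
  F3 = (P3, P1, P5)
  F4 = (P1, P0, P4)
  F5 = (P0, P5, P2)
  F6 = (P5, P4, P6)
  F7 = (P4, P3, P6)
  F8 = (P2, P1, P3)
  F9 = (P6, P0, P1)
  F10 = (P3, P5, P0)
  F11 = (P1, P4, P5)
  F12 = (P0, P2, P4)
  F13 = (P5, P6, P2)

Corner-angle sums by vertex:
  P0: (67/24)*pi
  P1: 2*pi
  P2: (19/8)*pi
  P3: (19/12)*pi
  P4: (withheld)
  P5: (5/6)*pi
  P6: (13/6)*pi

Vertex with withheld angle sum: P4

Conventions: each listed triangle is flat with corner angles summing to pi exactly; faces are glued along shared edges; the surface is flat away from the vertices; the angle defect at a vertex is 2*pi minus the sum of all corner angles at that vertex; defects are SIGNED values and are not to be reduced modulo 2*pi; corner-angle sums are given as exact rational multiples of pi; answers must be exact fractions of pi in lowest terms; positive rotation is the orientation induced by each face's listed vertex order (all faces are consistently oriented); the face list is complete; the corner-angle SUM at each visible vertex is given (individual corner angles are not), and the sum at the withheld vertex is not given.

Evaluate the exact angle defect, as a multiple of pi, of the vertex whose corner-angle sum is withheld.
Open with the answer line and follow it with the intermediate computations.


Answer: defect(P4) = -pi/4

V = 7, E = 21, F = 14; chi = V - E + F = 0
Gauss-Bonnet: total defect = 2*pi*chi = 0; visible defects sum to pi/4


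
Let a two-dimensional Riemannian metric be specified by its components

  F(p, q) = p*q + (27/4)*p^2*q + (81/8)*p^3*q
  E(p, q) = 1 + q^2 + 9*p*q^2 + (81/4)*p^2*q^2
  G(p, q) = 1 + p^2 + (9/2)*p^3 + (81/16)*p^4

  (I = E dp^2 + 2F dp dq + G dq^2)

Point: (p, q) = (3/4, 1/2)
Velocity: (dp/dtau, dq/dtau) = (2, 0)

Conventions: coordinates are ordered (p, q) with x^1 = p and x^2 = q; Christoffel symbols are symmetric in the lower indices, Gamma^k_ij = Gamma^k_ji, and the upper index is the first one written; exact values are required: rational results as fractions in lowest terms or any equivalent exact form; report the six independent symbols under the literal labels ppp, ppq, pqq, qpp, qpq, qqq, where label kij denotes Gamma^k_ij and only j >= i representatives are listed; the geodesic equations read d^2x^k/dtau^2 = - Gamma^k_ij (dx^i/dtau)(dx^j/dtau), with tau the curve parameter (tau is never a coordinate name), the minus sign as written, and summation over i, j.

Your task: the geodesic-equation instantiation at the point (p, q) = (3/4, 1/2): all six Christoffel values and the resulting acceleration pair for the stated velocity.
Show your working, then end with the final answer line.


E = 1481/256, F = 4515/1024, G = 20737/4096 at the point
E_p = 315/32, E_q = 1225/64, F_p = 3611/256, F_q = 4515/512, G_p = 4515/256, G_q = 0
EG - F^2 = 40337/4096;  g^inv = (4096/40337) * [[20737/4096, -4515/1024], [-4515/1024, 1481/256]]
first-kind symbols [ij,l] = (1/2)(d_i g_jl + d_j g_il - d_l g_ij): [pp,p] = E_p/2 = 315/64, [pp,q] = F_p - E_q/2 = 1161/256, [pq,p] = E_q/2 = 1225/128, [pq,q] = G_p/2 = 4515/512, [qq,p] = F_q - G_p/2 = 0, [qq,q] = G_q/2 = 0
Gamma^p_ij = (G*[ij,p] - F*[ij,q])/(EG - F^2), Gamma^q_ij = (E*[ij,q] - F*[ij,p])/(EG - F^2)
Gamma_ppp = 20160/40337, Gamma_ppq = 39200/40337, Gamma_pqq = 0, Gamma_qpp = 18576/40337, Gamma_qpq = 36120/40337, Gamma_qqq = 0
d^2p/dtau^2 = -(Gamma_ppp*(2)^2 + 2*Gamma_ppq*(2)*(0) + Gamma_pqq*(0)^2) = -80640/40337
d^2q/dtau^2 = -(Gamma_qpp*(2)^2 + 2*Gamma_qpq*(2)*(0) + Gamma_qqq*(0)^2) = -74304/40337

Answer: Gamma_ppp = 20160/40337, Gamma_ppq = 39200/40337, Gamma_pqq = 0, Gamma_qpp = 18576/40337, Gamma_qpq = 36120/40337, Gamma_qqq = 0; accelerations (d^2p/dtau^2, d^2q/dtau^2) = (-80640/40337, -74304/40337)


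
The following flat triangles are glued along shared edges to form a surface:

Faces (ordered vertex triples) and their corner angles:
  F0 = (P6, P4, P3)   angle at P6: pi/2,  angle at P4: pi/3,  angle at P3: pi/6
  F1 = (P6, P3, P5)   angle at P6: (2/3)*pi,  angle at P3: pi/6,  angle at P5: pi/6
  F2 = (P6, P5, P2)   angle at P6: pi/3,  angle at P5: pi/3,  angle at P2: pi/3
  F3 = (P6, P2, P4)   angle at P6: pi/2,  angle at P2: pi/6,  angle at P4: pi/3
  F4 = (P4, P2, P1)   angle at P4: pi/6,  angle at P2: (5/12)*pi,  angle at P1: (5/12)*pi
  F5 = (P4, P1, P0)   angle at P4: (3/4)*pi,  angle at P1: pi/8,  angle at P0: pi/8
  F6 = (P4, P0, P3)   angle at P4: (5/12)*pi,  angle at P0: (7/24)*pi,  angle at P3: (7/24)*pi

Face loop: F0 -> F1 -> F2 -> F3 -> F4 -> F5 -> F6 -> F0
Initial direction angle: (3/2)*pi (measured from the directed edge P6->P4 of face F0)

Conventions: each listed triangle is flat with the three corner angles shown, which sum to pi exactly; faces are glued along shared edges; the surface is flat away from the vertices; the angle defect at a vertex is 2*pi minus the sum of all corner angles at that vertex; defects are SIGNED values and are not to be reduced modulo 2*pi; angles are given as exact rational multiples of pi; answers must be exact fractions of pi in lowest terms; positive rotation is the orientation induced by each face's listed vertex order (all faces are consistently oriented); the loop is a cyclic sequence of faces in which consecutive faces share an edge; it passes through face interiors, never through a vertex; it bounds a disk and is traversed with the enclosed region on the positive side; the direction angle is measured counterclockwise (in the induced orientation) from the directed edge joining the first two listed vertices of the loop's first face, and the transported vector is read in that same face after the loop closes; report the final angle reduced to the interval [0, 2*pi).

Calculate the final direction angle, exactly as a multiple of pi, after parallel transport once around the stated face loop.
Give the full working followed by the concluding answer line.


enclosed vertex P4: corner angles sum to 2*pi, defect = 2*pi - 2*pi = 0
enclosed vertex P6: corner angles sum to 2*pi, defect = 2*pi - 2*pi = 0
adding the enclosed defects to the starting angle (mod 2*pi, induced orientation) gives the holonomy
final angle = (3/2)*pi + 0 = (3/2)*pi (mod 2*pi)

Answer: final direction angle = (3/2)*pi


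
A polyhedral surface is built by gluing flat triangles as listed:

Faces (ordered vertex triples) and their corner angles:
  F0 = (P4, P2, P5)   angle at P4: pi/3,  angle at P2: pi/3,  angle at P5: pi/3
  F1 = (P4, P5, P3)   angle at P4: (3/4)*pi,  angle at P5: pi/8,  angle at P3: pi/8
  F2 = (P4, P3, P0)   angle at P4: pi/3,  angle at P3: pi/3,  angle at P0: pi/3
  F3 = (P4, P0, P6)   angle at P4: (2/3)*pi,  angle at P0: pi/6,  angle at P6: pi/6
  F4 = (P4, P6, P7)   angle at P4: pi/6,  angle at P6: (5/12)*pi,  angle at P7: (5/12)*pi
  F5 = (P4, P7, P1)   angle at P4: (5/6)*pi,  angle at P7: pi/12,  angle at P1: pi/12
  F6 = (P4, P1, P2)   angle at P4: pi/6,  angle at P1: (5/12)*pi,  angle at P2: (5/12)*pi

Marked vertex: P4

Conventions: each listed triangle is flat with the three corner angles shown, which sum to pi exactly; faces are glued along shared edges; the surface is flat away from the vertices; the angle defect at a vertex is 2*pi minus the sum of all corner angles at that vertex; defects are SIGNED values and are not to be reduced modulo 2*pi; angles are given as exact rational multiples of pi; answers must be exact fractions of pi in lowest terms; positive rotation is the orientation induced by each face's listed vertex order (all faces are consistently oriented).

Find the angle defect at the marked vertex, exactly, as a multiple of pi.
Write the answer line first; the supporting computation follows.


Answer: defect(P4) = (-5/4)*pi

Sum of corner angles at P4: (13/4)*pi
defect = 2*pi - (13/4)*pi


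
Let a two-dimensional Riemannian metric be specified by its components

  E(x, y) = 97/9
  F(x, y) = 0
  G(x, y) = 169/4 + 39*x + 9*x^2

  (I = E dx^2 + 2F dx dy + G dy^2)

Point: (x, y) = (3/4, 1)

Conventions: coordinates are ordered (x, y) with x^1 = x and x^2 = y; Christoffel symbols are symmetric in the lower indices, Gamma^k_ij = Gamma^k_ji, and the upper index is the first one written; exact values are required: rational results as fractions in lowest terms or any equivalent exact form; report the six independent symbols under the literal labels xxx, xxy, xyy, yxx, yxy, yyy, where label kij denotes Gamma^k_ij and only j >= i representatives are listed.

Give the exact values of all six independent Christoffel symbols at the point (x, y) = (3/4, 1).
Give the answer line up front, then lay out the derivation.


Answer: Gamma_xxx = 0, Gamma_xxy = 0, Gamma_xyy = -945/388, Gamma_yxx = 0, Gamma_yxy = 12/35, Gamma_yyy = 0

E = 97/9, F = 0, G = 1225/16 at the point
E_x = 0, E_y = 0, F_x = 0, F_y = 0, G_x = 105/2, G_y = 0
EG - F^2 = 118825/144;  g^inv = (144/118825) * [[1225/16, 0], [0, 97/9]]
first-kind symbols [ij,l] = (1/2)(d_i g_jl + d_j g_il - d_l g_ij): [xx,x] = E_x/2 = 0, [xx,y] = F_x - E_y/2 = 0, [xy,x] = E_y/2 = 0, [xy,y] = G_x/2 = 105/4, [yy,x] = F_y - G_x/2 = -105/4, [yy,y] = G_y/2 = 0
Gamma^x_ij = (G*[ij,x] - F*[ij,y])/(EG - F^2), Gamma^y_ij = (E*[ij,y] - F*[ij,x])/(EG - F^2)
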